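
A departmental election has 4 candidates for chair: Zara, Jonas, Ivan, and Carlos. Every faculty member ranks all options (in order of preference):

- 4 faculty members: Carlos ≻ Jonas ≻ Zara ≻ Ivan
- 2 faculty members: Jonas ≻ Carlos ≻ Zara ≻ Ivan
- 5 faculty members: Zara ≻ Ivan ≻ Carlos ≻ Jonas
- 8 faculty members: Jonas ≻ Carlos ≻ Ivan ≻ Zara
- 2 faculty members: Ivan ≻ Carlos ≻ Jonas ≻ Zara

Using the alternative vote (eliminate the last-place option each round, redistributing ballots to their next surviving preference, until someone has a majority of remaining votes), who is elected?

Round 1: Zara 5, Jonas 10, Ivan 2, Carlos 4. Eliminate Ivan.
Round 2: Zara 5, Jonas 10, Carlos 6. Eliminate Zara.
Round 3: Jonas 10, Carlos 11. Carlos has a majority.

Carlos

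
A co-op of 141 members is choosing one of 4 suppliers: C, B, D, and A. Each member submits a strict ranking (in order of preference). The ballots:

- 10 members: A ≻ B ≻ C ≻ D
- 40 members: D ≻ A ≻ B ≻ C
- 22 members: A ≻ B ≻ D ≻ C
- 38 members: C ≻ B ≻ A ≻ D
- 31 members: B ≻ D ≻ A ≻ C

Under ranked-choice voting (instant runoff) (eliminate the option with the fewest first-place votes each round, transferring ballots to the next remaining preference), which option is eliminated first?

Round 1: C 38, B 31, D 40, A 32. Eliminate B.

B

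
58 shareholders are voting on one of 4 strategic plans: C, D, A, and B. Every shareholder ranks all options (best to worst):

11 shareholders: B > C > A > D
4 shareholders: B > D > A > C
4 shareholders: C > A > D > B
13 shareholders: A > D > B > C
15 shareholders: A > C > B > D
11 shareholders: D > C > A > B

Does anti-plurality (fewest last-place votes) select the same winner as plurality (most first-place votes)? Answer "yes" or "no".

Anti-plurality — last-place votes: C 17, D 26, A 0, B 15. Winner: A.
Plurality — first-place votes: C 4, D 11, A 28, B 15. Winner: A.
The two methods agree.

yes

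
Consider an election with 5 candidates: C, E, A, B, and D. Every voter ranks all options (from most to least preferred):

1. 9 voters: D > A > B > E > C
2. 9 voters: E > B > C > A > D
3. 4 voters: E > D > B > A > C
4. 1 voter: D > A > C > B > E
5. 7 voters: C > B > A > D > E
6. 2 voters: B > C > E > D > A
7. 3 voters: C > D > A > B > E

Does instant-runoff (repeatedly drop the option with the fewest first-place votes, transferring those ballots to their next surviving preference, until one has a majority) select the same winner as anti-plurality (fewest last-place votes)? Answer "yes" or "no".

Instant-runoff — R1 C 10, E 13, A 0, B 2, D 10 (A out); R2 C 10, E 13, B 2, D 10 (B out); R3 C 12, E 13, D 10 (D out); R4 C 13, E 22 (E winner). Winner: E.
Anti-plurality — last-place votes: C 13, E 11, A 2, B 0, D 9. Winner: B.
The two methods disagree.

no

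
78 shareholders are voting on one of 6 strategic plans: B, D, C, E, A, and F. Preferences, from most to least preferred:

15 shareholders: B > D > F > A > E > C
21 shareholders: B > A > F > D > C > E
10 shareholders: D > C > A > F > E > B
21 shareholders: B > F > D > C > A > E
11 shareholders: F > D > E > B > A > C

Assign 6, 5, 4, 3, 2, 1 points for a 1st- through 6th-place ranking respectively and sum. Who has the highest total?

B

B: 15·6 + 21·6 + 10·1 + 21·6 + 11·3 = 385
D: 15·5 + 21·3 + 10·6 + 21·4 + 11·5 = 337
C: 15·1 + 21·2 + 10·5 + 21·3 + 11·1 = 181
E: 15·2 + 21·1 + 10·2 + 21·1 + 11·4 = 136
A: 15·3 + 21·5 + 10·4 + 21·2 + 11·2 = 254
F: 15·4 + 21·4 + 10·3 + 21·5 + 11·6 = 345
B has the highest Borda score (385).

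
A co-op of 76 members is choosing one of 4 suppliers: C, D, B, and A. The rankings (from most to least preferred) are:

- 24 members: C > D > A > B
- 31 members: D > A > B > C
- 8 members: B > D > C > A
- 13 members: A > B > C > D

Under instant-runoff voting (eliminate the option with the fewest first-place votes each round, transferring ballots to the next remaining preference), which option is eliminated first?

B

Round 1: C 24, D 31, B 8, A 13. Eliminate B.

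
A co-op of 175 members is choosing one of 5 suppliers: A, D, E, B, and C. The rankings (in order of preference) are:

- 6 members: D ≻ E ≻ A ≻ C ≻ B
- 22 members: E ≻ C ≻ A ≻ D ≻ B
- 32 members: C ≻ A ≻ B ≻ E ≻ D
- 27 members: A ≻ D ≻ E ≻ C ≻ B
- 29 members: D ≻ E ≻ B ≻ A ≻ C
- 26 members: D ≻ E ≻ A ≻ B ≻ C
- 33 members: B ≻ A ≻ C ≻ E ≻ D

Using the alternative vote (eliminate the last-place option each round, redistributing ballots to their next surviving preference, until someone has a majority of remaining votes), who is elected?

Round 1: A 27, D 61, E 22, B 33, C 32. Eliminate E.
Round 2: A 27, D 61, B 33, C 54. Eliminate A.
Round 3: D 88, B 33, C 54. D has a majority.

D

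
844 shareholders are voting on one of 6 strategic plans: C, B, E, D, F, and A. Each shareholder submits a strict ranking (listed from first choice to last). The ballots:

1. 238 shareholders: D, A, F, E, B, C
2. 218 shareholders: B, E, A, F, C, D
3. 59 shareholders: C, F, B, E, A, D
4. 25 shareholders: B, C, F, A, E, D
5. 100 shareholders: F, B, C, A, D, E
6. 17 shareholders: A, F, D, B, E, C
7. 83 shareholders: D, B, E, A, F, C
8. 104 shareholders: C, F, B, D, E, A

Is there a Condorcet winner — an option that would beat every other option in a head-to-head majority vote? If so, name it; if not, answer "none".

Checking pairwise contests:
B beats C 681–163.
F beats B 518–326.
B beats E 606–238.
C beats D 506–338.
A beats F 556–288.
B beats A 589–255.
Every option loses at least one head-to-head, so there is no Condorcet winner.

none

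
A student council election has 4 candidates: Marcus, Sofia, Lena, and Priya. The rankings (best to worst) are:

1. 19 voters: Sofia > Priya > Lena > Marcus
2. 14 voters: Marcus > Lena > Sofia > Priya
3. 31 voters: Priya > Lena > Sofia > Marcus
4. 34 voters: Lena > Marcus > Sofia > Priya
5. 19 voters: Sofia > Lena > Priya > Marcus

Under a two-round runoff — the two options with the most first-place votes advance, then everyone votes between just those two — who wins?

Round 1 first-place votes: Marcus 14, Sofia 38, Lena 34, Priya 31.
Sofia and Lena advance.
Runoff: Sofia is preferred to Lena by 38 voters; Lena by 79.
Lena wins the runoff.

Lena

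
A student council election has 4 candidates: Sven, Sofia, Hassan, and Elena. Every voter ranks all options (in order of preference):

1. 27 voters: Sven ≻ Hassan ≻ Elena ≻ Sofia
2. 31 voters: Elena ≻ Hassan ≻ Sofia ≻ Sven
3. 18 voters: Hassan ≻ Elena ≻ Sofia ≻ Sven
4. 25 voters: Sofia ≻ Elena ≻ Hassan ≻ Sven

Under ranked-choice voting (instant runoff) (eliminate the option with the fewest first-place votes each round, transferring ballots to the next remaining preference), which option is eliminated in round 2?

Sofia

Round 1: Sven 27, Sofia 25, Hassan 18, Elena 31. Eliminate Hassan.
Round 2: Sven 27, Sofia 25, Elena 49. Eliminate Sofia.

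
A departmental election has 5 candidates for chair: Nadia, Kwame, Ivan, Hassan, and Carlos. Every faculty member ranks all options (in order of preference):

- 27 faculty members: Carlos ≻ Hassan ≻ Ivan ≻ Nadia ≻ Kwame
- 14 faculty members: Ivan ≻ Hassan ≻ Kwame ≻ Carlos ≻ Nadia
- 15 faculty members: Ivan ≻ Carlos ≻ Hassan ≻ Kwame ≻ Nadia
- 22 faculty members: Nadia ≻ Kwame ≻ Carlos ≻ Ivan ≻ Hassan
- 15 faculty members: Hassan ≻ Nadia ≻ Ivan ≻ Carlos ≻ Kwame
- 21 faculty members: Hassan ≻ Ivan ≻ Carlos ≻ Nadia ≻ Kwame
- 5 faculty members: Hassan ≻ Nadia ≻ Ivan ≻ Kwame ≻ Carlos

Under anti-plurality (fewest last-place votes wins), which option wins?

Last-place votes: Nadia 29, Kwame 63, Ivan 0, Hassan 22, Carlos 5.
Ivan is ranked last by the fewest voters, so Ivan wins.

Ivan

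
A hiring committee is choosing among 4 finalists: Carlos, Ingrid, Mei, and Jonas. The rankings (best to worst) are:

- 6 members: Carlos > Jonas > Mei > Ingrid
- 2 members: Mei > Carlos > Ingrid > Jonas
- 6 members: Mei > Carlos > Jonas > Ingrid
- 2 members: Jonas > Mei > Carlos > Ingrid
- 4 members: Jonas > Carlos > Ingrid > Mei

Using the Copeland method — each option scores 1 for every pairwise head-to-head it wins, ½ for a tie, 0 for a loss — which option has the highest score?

Carlos

Carlos: beats Ingrid and Jonas; ties Mei → score 2.5.
Ingrid: loses to Carlos, Mei, and Jonas → score 0.
Mei: beats Ingrid; ties Carlos; loses to Jonas → score 1.5.
Jonas: beats Ingrid and Mei; loses to Carlos → score 2.
Carlos has the best pairwise record.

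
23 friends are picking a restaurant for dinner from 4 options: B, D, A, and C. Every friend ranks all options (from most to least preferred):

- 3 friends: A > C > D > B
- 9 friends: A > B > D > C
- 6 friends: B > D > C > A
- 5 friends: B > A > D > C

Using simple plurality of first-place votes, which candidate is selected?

First-place votes: B 11, D 0, A 12, C 0.
A has the most first-place votes.

A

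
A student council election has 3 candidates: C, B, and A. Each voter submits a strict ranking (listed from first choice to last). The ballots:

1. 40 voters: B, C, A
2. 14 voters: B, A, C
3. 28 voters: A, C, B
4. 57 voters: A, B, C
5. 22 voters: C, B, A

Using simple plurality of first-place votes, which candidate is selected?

A

First-place votes: C 22, B 54, A 85.
A has the most first-place votes.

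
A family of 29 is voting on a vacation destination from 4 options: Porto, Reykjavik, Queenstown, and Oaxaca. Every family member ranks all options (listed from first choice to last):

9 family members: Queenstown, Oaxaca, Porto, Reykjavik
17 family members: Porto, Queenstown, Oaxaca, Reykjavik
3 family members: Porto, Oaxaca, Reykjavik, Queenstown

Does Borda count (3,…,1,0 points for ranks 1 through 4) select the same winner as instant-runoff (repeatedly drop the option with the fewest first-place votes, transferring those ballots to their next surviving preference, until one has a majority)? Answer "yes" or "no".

yes

Borda — scores: Porto 69, Reykjavik 3, Queenstown 61, Oaxaca 41. Winner: Porto.
Instant-runoff — R1 Porto 20, Reykjavik 0, Queenstown 9, Oaxaca 0 (Porto winner). Winner: Porto.
The two methods agree.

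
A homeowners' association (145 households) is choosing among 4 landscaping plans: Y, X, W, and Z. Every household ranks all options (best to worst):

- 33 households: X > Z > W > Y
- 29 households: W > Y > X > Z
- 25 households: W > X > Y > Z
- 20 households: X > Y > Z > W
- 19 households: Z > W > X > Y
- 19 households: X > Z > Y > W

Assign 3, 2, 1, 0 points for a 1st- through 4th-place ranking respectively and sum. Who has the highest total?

X

Y: 33·0 + 29·2 + 25·1 + 20·2 + 19·0 + 19·1 = 142
X: 33·3 + 29·1 + 25·2 + 20·3 + 19·1 + 19·3 = 314
W: 33·1 + 29·3 + 25·3 + 20·0 + 19·2 + 19·0 = 233
Z: 33·2 + 29·0 + 25·0 + 20·1 + 19·3 + 19·2 = 181
X has the highest Borda score (314).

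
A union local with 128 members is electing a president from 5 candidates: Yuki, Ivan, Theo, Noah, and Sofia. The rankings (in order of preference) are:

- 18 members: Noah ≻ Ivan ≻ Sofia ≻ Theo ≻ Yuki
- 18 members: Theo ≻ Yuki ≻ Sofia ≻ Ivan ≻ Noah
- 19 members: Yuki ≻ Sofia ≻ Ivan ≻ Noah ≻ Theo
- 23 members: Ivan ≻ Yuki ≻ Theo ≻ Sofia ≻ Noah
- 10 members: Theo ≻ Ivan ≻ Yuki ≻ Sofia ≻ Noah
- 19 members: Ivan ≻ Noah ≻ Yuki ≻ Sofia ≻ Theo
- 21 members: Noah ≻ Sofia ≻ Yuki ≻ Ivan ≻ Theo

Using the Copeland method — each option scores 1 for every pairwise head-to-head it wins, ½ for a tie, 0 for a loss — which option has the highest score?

Ivan

Yuki: beats Theo, Noah, and Sofia; loses to Ivan → score 3.
Ivan: beats Yuki, Theo, Noah, and Sofia → score 4.
Theo: loses to Yuki, Ivan, Noah, and Sofia → score 0.
Noah: beats Theo; loses to Yuki, Ivan, and Sofia → score 1.
Sofia: beats Theo and Noah; loses to Yuki and Ivan → score 2.
Ivan has the best pairwise record.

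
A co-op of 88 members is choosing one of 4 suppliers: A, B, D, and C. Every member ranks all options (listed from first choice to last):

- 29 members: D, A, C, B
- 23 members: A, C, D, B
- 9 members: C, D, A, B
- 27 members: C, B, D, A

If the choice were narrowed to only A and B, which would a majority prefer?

Voters preferring A to B: 61; preferring B to A: 27.
A wins the head-to-head.

A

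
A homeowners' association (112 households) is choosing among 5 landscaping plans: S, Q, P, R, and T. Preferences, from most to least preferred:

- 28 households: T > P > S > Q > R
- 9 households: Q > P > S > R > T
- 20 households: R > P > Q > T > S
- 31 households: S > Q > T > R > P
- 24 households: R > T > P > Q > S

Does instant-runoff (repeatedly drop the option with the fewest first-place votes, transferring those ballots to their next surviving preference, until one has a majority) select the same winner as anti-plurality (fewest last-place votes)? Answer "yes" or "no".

Instant-runoff — R1 S 31, Q 9, P 0, R 44, T 28 (P out); R2 S 31, Q 9, R 44, T 28 (Q out); R3 S 40, R 44, T 28 (T out); R4 S 68, R 44 (S winner). Winner: S.
Anti-plurality — last-place votes: S 44, Q 0, P 31, R 28, T 9. Winner: Q.
The two methods disagree.

no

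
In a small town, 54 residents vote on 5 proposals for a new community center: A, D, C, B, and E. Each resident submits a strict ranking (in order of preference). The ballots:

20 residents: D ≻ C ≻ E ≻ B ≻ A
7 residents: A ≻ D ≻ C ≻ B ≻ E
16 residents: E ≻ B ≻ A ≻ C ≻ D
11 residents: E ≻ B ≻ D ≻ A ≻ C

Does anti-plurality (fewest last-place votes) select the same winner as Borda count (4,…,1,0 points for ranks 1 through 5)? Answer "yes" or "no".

Anti-plurality — last-place votes: A 20, D 16, C 11, B 0, E 7. Winner: B.
Borda — scores: A 71, D 123, C 90, B 108, E 148. Winner: E.
The two methods disagree.

no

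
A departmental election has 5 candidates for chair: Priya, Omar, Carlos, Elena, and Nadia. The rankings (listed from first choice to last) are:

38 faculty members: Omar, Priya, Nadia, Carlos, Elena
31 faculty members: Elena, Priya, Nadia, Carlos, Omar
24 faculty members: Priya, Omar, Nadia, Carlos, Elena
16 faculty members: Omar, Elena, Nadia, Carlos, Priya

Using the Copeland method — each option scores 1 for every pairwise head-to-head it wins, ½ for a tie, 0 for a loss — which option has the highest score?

Priya

Priya: beats Omar, Carlos, Elena, and Nadia → score 4.
Omar: beats Carlos, Elena, and Nadia; loses to Priya → score 3.
Carlos: beats Elena; loses to Priya, Omar, and Nadia → score 1.
Elena: loses to Priya, Omar, Carlos, and Nadia → score 0.
Nadia: beats Carlos and Elena; loses to Priya and Omar → score 2.
Priya has the best pairwise record.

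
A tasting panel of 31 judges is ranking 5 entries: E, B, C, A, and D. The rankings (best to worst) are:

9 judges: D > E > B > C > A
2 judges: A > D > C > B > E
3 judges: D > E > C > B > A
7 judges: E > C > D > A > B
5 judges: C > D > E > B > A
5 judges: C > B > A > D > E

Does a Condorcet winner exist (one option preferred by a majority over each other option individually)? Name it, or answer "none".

none

Checking pairwise contests:
D beats E 24–7.
E beats B 24–7.
E beats C 19–12.
E beats A 24–7.
C beats D 17–14.
Every option loses at least one head-to-head, so there is no Condorcet winner.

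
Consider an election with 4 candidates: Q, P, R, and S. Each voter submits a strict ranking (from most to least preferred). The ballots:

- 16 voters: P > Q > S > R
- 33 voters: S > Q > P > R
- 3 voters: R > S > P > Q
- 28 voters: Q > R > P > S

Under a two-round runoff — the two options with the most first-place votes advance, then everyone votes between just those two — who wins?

Round 1 first-place votes: Q 28, P 16, R 3, S 33.
S and Q advance.
Runoff: S is preferred to Q by 36 voters; Q by 44.
Q wins the runoff.

Q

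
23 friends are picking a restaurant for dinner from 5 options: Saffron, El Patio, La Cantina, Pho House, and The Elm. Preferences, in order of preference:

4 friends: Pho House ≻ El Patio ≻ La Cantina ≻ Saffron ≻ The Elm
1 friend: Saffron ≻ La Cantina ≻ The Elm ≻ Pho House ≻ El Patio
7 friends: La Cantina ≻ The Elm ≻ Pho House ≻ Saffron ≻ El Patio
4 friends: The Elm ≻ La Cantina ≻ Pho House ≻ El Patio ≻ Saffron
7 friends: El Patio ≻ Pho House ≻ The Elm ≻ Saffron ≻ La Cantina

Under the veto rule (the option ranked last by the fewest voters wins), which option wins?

Pho House

Last-place votes: Saffron 4, El Patio 8, La Cantina 7, Pho House 0, The Elm 4.
Pho House is ranked last by the fewest voters, so Pho House wins.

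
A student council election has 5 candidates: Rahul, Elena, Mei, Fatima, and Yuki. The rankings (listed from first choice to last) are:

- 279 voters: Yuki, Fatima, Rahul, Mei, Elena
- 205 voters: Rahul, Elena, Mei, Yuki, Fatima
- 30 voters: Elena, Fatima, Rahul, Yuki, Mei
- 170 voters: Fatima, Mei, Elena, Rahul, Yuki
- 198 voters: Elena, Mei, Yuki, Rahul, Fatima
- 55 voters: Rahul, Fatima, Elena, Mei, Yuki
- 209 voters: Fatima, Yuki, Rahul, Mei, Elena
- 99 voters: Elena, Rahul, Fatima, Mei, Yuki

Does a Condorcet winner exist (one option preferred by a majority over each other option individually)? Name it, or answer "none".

none

Checking pairwise contests:
Fatima beats Rahul 688–557.
Rahul beats Elena 748–497.
Rahul beats Mei 877–368.
Yuki beats Fatima 682–563.
Elena beats Yuki 757–488.
Every option loses at least one head-to-head, so there is no Condorcet winner.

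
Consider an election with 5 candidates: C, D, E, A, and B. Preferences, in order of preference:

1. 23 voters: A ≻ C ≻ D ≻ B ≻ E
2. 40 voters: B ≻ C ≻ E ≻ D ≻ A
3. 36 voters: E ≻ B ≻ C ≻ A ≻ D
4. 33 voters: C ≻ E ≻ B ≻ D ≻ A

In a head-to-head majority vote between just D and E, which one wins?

Voters preferring D to E: 23; preferring E to D: 109.
E wins the head-to-head.

E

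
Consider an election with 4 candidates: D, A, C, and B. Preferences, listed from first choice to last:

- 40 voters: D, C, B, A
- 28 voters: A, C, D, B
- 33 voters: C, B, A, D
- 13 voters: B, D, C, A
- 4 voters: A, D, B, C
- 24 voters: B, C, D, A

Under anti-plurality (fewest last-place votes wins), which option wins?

Last-place votes: D 33, A 77, C 4, B 28.
C is ranked last by the fewest voters, so C wins.

C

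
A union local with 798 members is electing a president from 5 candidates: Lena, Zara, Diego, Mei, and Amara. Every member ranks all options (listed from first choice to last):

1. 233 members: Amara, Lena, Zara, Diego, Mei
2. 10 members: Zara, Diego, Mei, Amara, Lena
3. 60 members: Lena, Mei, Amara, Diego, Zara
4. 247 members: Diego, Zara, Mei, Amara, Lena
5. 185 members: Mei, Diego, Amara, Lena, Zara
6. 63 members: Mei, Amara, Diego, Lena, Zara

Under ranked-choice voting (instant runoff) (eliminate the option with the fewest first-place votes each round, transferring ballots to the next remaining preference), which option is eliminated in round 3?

Round 1: Lena 60, Zara 10, Diego 247, Mei 248, Amara 233. Eliminate Zara.
Round 2: Lena 60, Diego 257, Mei 248, Amara 233. Eliminate Lena.
Round 3: Diego 257, Mei 308, Amara 233. Eliminate Amara.

Amara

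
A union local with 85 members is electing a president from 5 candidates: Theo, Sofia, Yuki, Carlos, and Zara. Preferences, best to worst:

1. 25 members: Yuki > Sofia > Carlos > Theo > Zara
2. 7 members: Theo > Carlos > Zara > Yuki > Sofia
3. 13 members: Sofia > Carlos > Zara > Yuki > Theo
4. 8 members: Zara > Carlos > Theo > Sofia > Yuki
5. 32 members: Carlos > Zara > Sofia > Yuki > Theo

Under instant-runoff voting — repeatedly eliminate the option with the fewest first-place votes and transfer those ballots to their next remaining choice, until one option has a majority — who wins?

Carlos

Round 1: Theo 7, Sofia 13, Yuki 25, Carlos 32, Zara 8. Eliminate Theo.
Round 2: Sofia 13, Yuki 25, Carlos 39, Zara 8. Eliminate Zara.
Round 3: Sofia 13, Yuki 25, Carlos 47. Carlos has a majority.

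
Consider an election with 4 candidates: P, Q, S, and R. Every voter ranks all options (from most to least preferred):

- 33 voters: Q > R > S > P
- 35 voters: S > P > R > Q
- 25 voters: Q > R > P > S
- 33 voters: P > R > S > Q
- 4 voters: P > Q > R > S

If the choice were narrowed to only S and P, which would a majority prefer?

Voters preferring S to P: 68; preferring P to S: 62.
S wins the head-to-head.

S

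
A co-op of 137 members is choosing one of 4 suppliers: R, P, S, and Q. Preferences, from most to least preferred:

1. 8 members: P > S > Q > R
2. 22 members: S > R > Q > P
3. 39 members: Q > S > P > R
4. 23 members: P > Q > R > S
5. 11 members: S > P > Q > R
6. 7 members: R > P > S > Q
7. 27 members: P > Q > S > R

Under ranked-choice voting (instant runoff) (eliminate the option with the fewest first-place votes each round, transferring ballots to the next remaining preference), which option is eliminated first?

R

Round 1: R 7, P 58, S 33, Q 39. Eliminate R.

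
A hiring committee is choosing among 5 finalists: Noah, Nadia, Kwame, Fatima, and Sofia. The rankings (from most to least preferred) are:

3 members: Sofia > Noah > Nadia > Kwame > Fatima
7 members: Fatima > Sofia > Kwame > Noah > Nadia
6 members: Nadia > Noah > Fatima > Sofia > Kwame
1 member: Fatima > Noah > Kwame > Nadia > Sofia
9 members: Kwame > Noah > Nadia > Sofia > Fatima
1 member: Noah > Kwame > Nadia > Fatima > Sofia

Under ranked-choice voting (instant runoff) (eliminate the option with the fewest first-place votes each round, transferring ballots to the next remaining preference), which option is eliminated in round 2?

Round 1: Noah 1, Nadia 6, Kwame 9, Fatima 8, Sofia 3. Eliminate Noah.
Round 2: Nadia 6, Kwame 10, Fatima 8, Sofia 3. Eliminate Sofia.

Sofia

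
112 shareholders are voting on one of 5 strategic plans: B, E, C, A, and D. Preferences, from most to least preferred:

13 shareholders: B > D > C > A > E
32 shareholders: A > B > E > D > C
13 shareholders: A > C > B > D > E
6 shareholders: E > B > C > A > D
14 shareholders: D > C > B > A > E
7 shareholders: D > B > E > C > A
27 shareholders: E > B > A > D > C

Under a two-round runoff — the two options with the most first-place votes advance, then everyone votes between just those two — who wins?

A

Round 1 first-place votes: B 13, E 33, C 0, A 45, D 21.
A and E advance.
Runoff: A is preferred to E by 72 voters; E by 40.
A wins the runoff.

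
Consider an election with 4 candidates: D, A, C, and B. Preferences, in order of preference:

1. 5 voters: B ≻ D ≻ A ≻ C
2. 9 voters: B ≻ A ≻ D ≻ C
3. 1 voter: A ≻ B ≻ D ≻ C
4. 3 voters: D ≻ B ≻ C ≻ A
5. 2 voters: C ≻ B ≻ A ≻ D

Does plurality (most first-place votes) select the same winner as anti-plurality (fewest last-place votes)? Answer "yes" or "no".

yes

Plurality — first-place votes: D 3, A 1, C 2, B 14. Winner: B.
Anti-plurality — last-place votes: D 2, A 3, C 15, B 0. Winner: B.
The two methods agree.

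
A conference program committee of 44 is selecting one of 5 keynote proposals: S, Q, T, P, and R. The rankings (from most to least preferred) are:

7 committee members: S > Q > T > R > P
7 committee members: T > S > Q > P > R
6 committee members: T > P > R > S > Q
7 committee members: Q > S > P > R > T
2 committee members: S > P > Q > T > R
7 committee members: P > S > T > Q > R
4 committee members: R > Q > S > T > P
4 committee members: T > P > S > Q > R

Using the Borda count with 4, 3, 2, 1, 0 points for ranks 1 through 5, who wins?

S

S: 7·4 + 7·3 + 6·1 + 7·3 + 2·4 + 7·3 + 4·2 + 4·2 = 121
Q: 7·3 + 7·2 + 6·0 + 7·4 + 2·2 + 7·1 + 4·3 + 4·1 = 90
T: 7·2 + 7·4 + 6·4 + 7·0 + 2·1 + 7·2 + 4·1 + 4·4 = 102
P: 7·0 + 7·1 + 6·3 + 7·2 + 2·3 + 7·4 + 4·0 + 4·3 = 85
R: 7·1 + 7·0 + 6·2 + 7·1 + 2·0 + 7·0 + 4·4 + 4·0 = 42
S has the highest Borda score (121).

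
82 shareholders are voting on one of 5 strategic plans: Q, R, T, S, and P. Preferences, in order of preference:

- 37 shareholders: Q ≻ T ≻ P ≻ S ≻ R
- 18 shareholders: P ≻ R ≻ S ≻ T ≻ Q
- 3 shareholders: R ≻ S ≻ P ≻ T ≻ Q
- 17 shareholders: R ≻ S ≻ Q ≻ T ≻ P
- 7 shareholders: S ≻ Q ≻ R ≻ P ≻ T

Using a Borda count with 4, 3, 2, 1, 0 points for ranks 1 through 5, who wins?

Q: 37·4 + 18·0 + 3·0 + 17·2 + 7·3 = 203
R: 37·0 + 18·3 + 3·4 + 17·4 + 7·2 = 148
T: 37·3 + 18·1 + 3·1 + 17·1 + 7·0 = 149
S: 37·1 + 18·2 + 3·3 + 17·3 + 7·4 = 161
P: 37·2 + 18·4 + 3·2 + 17·0 + 7·1 = 159
Q has the highest Borda score (203).

Q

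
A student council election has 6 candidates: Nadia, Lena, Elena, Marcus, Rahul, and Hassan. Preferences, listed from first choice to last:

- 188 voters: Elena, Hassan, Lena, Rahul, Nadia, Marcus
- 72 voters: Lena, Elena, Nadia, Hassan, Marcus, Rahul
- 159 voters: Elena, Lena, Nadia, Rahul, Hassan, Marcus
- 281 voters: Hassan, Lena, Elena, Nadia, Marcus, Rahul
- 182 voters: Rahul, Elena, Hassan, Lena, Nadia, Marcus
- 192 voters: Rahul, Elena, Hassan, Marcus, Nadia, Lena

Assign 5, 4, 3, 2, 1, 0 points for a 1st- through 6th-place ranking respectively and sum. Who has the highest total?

Elena

Nadia: 188·1 + 72·3 + 159·3 + 281·2 + 182·1 + 192·1 = 1817
Lena: 188·3 + 72·5 + 159·4 + 281·4 + 182·2 + 192·0 = 3048
Elena: 188·5 + 72·4 + 159·5 + 281·3 + 182·4 + 192·4 = 4362
Marcus: 188·0 + 72·1 + 159·0 + 281·1 + 182·0 + 192·2 = 737
Rahul: 188·2 + 72·0 + 159·2 + 281·0 + 182·5 + 192·5 = 2564
Hassan: 188·4 + 72·2 + 159·1 + 281·5 + 182·3 + 192·3 = 3582
Elena has the highest Borda score (4362).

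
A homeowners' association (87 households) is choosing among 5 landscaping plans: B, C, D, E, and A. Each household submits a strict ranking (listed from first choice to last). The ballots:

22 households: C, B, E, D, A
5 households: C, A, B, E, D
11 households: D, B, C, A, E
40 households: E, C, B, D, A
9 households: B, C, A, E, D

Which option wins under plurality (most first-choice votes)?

E

First-place votes: B 9, C 27, D 11, E 40, A 0.
E has the most first-place votes.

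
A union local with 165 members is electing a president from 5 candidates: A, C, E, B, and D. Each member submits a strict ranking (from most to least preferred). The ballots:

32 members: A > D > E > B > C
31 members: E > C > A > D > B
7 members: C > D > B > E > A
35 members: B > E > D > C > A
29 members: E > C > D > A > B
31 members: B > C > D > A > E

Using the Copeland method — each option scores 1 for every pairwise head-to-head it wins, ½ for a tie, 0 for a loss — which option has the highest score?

A: beats B; loses to C, E, and D → score 1.
C: beats A and D; loses to E and B → score 2.
E: beats A, C, B, and D → score 4.
B: beats C; loses to A, E, and D → score 1.
D: beats A and B; loses to C and E → score 2.
E has the best pairwise record.

E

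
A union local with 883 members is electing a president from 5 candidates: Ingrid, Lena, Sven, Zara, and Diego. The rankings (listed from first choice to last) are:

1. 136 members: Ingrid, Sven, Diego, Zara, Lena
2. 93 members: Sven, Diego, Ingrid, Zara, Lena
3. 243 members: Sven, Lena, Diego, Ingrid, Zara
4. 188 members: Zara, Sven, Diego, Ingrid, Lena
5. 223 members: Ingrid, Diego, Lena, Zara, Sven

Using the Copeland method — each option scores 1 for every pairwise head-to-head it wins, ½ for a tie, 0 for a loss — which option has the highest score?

Ingrid: beats Lena and Zara; loses to Sven and Diego → score 2.
Lena: beats Zara; loses to Ingrid, Sven, and Diego → score 1.
Sven: beats Ingrid, Lena, Zara, and Diego → score 4.
Zara: loses to Ingrid, Lena, Sven, and Diego → score 0.
Diego: beats Ingrid, Lena, and Zara; loses to Sven → score 3.
Sven has the best pairwise record.

Sven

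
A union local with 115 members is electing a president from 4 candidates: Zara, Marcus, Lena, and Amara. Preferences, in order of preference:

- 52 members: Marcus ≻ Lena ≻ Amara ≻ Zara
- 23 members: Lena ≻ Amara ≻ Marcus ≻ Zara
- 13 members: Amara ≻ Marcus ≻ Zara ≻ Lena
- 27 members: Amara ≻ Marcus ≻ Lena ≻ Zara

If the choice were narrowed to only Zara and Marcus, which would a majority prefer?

Marcus

Voters preferring Zara to Marcus: 0; preferring Marcus to Zara: 115.
Marcus wins the head-to-head.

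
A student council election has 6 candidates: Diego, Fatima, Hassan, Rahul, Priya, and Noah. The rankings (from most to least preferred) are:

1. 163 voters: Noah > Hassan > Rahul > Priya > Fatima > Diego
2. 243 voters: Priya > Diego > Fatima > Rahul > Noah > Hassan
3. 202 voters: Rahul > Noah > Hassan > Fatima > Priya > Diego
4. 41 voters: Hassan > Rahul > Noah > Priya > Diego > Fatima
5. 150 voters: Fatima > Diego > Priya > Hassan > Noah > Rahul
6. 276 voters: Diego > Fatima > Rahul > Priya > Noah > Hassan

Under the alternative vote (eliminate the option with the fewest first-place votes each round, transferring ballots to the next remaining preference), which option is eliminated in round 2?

Fatima

Round 1: Diego 276, Fatima 150, Hassan 41, Rahul 202, Priya 243, Noah 163. Eliminate Hassan.
Round 2: Diego 276, Fatima 150, Rahul 243, Priya 243, Noah 163. Eliminate Fatima.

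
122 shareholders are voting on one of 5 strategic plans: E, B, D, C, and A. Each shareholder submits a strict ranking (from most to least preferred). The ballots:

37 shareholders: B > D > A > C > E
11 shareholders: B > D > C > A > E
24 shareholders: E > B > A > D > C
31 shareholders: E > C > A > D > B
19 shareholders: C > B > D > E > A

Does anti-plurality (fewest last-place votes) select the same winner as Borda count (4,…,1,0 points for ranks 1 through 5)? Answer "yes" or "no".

Anti-plurality — last-place votes: E 48, B 31, D 0, C 24, A 19. Winner: D.
Borda — scores: E 239, B 321, D 237, C 228, A 195. Winner: B.
The two methods disagree.

no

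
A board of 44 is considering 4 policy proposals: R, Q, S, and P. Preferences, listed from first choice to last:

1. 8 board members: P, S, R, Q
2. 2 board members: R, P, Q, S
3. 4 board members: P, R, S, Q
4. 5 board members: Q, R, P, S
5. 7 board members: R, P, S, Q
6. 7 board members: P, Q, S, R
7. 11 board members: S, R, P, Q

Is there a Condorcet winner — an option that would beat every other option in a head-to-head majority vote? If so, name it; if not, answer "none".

none

Checking pairwise contests:
S beats R 26–18.
R beats Q 32–12.
P beats S 33–11.
R beats P 25–19.
Every option loses at least one head-to-head, so there is no Condorcet winner.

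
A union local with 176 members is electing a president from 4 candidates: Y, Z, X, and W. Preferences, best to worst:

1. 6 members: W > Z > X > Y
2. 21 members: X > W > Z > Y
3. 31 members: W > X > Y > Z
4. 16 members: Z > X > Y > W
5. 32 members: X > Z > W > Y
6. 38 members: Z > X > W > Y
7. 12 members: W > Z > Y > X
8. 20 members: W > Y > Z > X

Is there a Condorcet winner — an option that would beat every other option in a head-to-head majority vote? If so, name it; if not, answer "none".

Checking pairwise contests:
Z beats Y 125–51.
W beats Z 90–86.
Z beats X 92–84.
X beats W 107–69.
Every option loses at least one head-to-head, so there is no Condorcet winner.

none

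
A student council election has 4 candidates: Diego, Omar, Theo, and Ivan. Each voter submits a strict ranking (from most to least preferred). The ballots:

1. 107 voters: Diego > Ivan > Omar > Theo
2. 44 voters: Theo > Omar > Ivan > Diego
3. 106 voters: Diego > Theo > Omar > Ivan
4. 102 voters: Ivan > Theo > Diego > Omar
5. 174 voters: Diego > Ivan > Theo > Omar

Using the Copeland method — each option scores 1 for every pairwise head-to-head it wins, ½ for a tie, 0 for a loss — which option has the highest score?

Diego

Diego: beats Omar, Theo, and Ivan → score 3.
Omar: loses to Diego, Theo, and Ivan → score 0.
Theo: beats Omar; loses to Diego and Ivan → score 1.
Ivan: beats Omar and Theo; loses to Diego → score 2.
Diego has the best pairwise record.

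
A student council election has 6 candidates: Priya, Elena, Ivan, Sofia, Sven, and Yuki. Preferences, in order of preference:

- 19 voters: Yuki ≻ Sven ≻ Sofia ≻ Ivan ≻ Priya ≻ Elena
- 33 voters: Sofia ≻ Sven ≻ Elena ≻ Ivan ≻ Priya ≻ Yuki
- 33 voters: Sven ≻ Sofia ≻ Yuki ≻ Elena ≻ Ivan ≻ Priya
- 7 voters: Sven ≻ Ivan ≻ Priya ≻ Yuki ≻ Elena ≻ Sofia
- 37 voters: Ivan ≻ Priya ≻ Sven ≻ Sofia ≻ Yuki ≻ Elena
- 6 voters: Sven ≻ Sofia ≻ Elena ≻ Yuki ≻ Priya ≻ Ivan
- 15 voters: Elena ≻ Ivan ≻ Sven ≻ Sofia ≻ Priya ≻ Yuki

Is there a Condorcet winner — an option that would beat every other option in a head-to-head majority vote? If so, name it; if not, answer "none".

Sven vs Priya: 113–37 for Sven.
Sven vs Elena: 135–15 for Sven.
Sven vs Ivan: 98–52 for Sven.
Sven vs Sofia: 117–33 for Sven.
Sven vs Yuki: 131–19 for Sven.
Sven beats every other option head-to-head.

Sven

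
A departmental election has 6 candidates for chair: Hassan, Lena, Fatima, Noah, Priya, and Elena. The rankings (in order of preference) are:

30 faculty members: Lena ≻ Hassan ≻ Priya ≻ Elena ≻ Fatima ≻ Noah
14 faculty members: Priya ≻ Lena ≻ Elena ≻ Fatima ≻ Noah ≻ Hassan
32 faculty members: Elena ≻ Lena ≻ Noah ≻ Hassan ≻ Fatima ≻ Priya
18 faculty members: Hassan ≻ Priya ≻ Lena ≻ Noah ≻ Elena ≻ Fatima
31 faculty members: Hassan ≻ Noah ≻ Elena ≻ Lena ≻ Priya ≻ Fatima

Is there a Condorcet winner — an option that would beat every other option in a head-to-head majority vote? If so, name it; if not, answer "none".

Checking pairwise contests:
Lena beats Hassan 76–49.
Elena beats Lena 63–62.
Hassan beats Fatima 111–14.
Hassan beats Noah 79–46.
Hassan beats Priya 111–14.
Hassan beats Elena 79–46.
Every option loses at least one head-to-head, so there is no Condorcet winner.

none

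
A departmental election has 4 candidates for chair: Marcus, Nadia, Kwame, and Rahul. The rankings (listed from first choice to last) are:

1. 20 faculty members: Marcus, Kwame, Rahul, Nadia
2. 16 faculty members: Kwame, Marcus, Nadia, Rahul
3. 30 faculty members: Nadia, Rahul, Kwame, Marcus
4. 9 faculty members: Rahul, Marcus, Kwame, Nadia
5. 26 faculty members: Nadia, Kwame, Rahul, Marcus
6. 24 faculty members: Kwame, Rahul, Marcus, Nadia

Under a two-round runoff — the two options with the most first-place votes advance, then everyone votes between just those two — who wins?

Kwame

Round 1 first-place votes: Marcus 20, Nadia 56, Kwame 40, Rahul 9.
Nadia and Kwame advance.
Runoff: Nadia is preferred to Kwame by 56 voters; Kwame by 69.
Kwame wins the runoff.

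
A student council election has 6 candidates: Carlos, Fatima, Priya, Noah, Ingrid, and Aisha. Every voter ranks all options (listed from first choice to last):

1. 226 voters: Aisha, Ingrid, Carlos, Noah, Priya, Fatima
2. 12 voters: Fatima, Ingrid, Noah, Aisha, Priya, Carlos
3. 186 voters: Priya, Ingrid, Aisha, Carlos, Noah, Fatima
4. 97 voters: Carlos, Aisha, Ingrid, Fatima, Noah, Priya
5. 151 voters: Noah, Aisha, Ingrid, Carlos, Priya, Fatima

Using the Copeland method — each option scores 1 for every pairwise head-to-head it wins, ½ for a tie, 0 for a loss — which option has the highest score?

Aisha

Carlos: beats Fatima, Priya, and Noah; loses to Ingrid and Aisha → score 3.
Fatima: loses to Carlos, Priya, Noah, Ingrid, and Aisha → score 0.
Priya: beats Fatima; loses to Carlos, Noah, Ingrid, and Aisha → score 1.
Noah: beats Fatima and Priya; loses to Carlos, Ingrid, and Aisha → score 2.
Ingrid: beats Carlos, Fatima, Priya, and Noah; loses to Aisha → score 4.
Aisha: beats Carlos, Fatima, Priya, Noah, and Ingrid → score 5.
Aisha has the best pairwise record.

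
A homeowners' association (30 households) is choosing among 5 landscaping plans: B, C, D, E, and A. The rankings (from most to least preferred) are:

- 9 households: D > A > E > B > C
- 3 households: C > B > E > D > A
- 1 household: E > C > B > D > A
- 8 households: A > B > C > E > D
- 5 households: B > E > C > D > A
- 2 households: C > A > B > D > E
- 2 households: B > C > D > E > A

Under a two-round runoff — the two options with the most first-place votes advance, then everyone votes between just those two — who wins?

D

Round 1 first-place votes: B 7, C 5, D 9, E 1, A 8.
D and A advance.
Runoff: D is preferred to A by 20 voters; A by 10.
D wins the runoff.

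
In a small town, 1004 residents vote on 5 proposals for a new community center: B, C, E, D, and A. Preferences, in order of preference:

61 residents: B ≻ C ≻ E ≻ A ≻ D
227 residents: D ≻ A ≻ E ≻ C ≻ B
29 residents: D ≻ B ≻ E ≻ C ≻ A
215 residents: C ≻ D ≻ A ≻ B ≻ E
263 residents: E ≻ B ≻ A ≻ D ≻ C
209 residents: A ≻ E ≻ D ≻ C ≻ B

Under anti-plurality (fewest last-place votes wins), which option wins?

Last-place votes: B 436, C 263, E 215, D 61, A 29.
A is ranked last by the fewest voters, so A wins.

A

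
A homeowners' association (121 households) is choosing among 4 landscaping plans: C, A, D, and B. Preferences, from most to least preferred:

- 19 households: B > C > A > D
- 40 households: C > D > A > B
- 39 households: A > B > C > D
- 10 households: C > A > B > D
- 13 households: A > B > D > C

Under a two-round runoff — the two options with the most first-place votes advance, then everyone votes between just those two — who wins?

Round 1 first-place votes: C 50, A 52, D 0, B 19.
A and C advance.
Runoff: A is preferred to C by 52 voters; C by 69.
C wins the runoff.

C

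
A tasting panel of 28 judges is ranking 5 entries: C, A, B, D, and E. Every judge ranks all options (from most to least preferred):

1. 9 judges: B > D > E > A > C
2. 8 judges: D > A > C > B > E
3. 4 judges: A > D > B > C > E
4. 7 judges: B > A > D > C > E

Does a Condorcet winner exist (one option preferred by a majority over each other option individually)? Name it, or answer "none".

B vs C: 20–8 for B.
B vs A: 16–12 for B.
B vs D: 16–12 for B.
B vs E: 28–0 for B.
B beats every other option head-to-head.

B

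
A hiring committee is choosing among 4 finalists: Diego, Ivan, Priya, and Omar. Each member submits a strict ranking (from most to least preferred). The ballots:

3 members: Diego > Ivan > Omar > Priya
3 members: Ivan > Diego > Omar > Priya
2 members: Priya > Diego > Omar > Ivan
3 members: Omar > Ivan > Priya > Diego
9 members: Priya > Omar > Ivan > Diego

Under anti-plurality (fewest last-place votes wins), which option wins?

Omar

Last-place votes: Diego 12, Ivan 2, Priya 6, Omar 0.
Omar is ranked last by the fewest voters, so Omar wins.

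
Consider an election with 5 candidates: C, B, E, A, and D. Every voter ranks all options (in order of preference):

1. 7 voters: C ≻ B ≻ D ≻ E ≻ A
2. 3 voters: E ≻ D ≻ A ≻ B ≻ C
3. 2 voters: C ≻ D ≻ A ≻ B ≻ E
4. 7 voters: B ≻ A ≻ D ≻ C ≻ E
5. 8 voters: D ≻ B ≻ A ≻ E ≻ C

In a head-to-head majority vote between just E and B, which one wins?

B

Voters preferring E to B: 3; preferring B to E: 24.
B wins the head-to-head.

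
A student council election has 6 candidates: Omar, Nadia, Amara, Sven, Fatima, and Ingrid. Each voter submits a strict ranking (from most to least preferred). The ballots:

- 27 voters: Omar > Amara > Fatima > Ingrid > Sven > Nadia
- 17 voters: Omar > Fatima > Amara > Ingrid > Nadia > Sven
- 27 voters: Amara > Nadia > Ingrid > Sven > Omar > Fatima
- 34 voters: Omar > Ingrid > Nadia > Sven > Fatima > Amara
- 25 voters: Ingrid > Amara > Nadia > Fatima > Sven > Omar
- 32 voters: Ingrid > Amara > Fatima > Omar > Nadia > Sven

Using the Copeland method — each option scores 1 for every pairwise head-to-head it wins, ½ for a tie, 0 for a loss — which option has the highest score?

Ingrid

Omar: beats Nadia, Sven, and Fatima; loses to Amara and Ingrid → score 3.
Nadia: beats Sven and Fatima; loses to Omar, Amara, and Ingrid → score 2.
Amara: beats Omar, Nadia, Sven, and Fatima; loses to Ingrid → score 4.
Sven: loses to Omar, Nadia, Amara, Fatima, and Ingrid → score 0.
Fatima: beats Sven; loses to Omar, Nadia, Amara, and Ingrid → score 1.
Ingrid: beats Omar, Nadia, Amara, Sven, and Fatima → score 5.
Ingrid has the best pairwise record.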